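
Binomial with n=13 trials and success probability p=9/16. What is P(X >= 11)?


P(X>=11) = P(X=11) + P(X=12) + P(X=13)
= 59969204912799/2251799813685248 + 25701087819771/4503599627370496 + 2541865828329/4503599627370496
= 74090681736849/2251799813685248

74090681736849/2251799813685248


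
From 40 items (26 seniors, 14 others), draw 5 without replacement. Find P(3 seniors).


P(X=3) = C(26,3)*C(14,2) / C(40,5)
= 2600*91 / 658008
= 236600/658008 = 2275/6327

2275/6327


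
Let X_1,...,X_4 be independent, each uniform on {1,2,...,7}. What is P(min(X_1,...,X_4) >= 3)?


P(min >= 3) = P(all X_i >= 3) = (P(X_1 >= 3))^4
= (5/7)^4 = 625/2401

625/2401


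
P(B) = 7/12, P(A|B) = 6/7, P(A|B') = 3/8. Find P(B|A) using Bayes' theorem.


P(A) = P(A|B)P(B) + P(A|B')P(B') = 6/7*7/12 + 3/8*5/12 = 21/32
P(B|A) = P(A|B)P(B)/P(A) = (1/2)/(21/32) = 16/21

16/21


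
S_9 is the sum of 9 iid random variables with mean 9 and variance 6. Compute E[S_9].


E[S_n] = n*E[X_1] = 9*9 = 81

81


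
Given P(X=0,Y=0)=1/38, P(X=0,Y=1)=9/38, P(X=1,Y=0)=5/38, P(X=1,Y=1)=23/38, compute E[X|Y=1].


P(Y=1) = 32/38
E[X|Y=1] = (0*9 + 1*23)/32 = 23/32

23/32


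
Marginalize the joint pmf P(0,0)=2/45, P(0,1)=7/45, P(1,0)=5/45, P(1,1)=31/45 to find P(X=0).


P(X=0) = P(0,0)+P(0,1) = 2/45 + 7/45 = 9/45 = 1/5

1/5


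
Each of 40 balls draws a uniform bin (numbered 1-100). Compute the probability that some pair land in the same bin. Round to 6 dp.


P(all different) = prod((100-i)/100 for i=0..39) = 0.000112
P(at least one match) = 1 - 0.000112 = 0.999888

0.999888


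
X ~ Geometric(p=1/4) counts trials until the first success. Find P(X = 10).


P(X=10) = (1-p)^9 * p = (3/4)^9 * 1/4
= 19683/262144 * 1/4 = 19683/1048576

19683/1048576


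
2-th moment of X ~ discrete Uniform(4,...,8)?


E[X^2] = (1/5) * sum(x^2 for x=4..8)
= 190/5 = 38

38


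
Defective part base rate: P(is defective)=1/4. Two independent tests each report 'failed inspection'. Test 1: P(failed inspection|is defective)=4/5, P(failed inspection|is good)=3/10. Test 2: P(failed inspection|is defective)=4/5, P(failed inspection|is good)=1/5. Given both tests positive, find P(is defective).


After test 1: P(+) = 4/5*1/4 + 3/10*3/4 = 17/40
P(B|+) = (1/5)/(17/40) = 8/17
After test 2 (use post1 as new prior): P(+) = 4/5*8/17 + 1/5*9/17 = 41/85
P(B|+,+) = (32/85)/(41/85) = 32/41

32/41


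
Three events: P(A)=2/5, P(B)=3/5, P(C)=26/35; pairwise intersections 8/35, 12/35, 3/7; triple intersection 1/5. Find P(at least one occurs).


P(A∪B∪C) = P(A)+P(B)+P(C) - P(AB)-P(AC)-P(BC) + P(ABC)
= 2/5+3/5+26/35 - 8/35-12/35-3/7 + 1/5
= 33/35

33/35


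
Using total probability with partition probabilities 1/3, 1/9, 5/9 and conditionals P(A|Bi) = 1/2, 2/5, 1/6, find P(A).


P(A) = P(A|B1)P(B1) + P(A|B2)P(B2) + P(A|B3)P(B3)
= 1/2*1/3 + 2/5*1/9 + 1/6*5/9
= 1/6 + 2/45 + 5/54 = 41/135

41/135


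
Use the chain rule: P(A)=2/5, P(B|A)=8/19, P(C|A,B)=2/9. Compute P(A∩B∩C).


P(A∩B∩C) = P(A) * P(B|A) * P(C|A∩B)
= 2/5 * 8/19 * 2/9
= 16/95 * 2/9 = 32/855

32/855


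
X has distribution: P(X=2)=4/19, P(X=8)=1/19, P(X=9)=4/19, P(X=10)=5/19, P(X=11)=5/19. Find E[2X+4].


E[2X+4] = sum(g(x)*P(x))
= 8*4/19 + 20*1/19 + 22*4/19 + 24*5/19 + 26*5/19
= 390/19

390/19


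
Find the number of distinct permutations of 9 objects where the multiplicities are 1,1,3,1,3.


9! = 362880
Denominator: 1!=1 * 1!=1 * 3!=6 * 1!=1 * 3!=6
Coefficient = 362880 / 36 = 10080

10080


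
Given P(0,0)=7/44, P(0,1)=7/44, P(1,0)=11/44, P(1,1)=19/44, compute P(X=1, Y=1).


Read from table: P(X=1, Y=1) = 19/44

19/44


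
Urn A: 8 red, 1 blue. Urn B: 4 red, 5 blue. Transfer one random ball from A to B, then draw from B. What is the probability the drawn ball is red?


P(transfer red) = 8/9; P(transfer blue) = 1/9
If red transferred: Urn II has 5 red of 10, so P(red|red moved) = 1/2
If blue transferred: Urn II has 4 red of 10, so P(red|blue moved) = 2/5
By total probability: P(red) = 8/9*1/2 + 1/9*2/5 = 22/45

22/45


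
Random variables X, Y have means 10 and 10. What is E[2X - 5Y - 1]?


E[2X - 5Y - 1] = 2*E[X] - 5*E[Y] - 1
= (2)*(10) + (-5)*(10) + (-1)
= 20 - 50 - 1 = -31

-31


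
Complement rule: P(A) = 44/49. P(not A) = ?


P(A') = 1 - P(A) = 1 - 44/49 = 5/49

5/49


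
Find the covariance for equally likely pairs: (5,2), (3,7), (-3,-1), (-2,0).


E[X]=3/4, E[Y]=2, E[XY]=17/2
Cov(X,Y) = E[XY] - E[X]E[Y] = 17/2 - 3/4*2 = 7

7


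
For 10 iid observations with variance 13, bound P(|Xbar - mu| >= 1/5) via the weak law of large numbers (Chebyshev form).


Var(Xbar) = Var(X)/n = 13/10
Chebyshev: P(|Xbar-mu| >= 1/5) <= Var(Xbar)/(1/5)^2 = (13/10)/(1/25) = 65/2
Bound exceeds 1, so trivial bound: 1

1


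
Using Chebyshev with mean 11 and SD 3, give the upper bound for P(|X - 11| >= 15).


k = 15/3 = 5
Chebyshev: P(|X-mu| >= k*sigma) <= 1/k^2 = 1/5^2 = 1/25

1/25


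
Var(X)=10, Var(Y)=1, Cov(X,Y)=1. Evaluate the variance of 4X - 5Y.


Var(4X - 5Y) = 4^2*Var(X) + (-5)^2*Var(Y) + 2*4*(-5)*Cov(X,Y)
= 16*10 + 25*1 - 40*1
= 160 + 25 - 40 = 145

145


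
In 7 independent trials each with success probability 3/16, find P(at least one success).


P(at least one) = 1 - P(none)
P(none) = (1 - 3/16)^7 = (13/16)^7 = 62748517/268435456
P(at least one) = 1 - 62748517/268435456 = 205686939/268435456

205686939/268435456


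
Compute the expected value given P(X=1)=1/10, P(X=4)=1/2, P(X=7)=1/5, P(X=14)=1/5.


E[X] = sum(x * P(x))
= 1*1/10 + 4*1/2 + 7*1/5 + 14*1/5
= 63/10

63/10


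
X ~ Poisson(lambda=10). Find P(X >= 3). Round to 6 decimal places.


P(X>=3) = 1 - P(X<=2) = 1 - (e^(-10)*10^0/0! + e^(-10)*10^1/1! + e^(-10)*10^2/2!)
≈ 1 - (0.0000453999 + 0.0004539993 + 0.0022699965)
= 1 - 0.0027693957 = 0.9972306043
≈ 0.997231

0.997231


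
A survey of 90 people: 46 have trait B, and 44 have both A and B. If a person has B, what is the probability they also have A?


P(A|B) = P(A∩B)/P(B) = (44/90)/(46/90) = 44/46 = 22/23

22/23


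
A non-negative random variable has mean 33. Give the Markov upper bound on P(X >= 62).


Markov: P(X >= a) <= E[X]/a
P(X >= 62) <= 33/62

33/62


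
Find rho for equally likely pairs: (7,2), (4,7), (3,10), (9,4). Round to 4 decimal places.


Cov(X,Y) = -6.0625, Var(X) = 5.6875, Var(Y) = 9.1875
rho = Cov/(sqrt(VarX)*sqrt(VarY)) = -0.8387

-0.8387


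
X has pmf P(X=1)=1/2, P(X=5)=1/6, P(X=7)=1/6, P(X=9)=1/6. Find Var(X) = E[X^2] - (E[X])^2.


E[X] = 4, E[X^2] = 79/3
Var(X) = E[X^2] - (E[X])^2 = 79/3 - (4)^2 = 31/3

31/3


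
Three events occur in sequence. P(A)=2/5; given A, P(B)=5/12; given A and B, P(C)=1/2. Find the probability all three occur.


P(A∩B∩C) = P(A) * P(B|A) * P(C|A∩B)
= 2/5 * 5/12 * 1/2
= 1/6 * 1/2 = 1/12

1/12


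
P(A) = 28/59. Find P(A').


P(A') = 1 - P(A) = 1 - 28/59 = 31/59

31/59


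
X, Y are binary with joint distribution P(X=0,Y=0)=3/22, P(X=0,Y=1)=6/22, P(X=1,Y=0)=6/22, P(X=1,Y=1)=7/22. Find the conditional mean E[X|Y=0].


P(Y=0) = 9/22
E[X|Y=0] = (0*3 + 1*6)/9 = 6/9 = 2/3

2/3


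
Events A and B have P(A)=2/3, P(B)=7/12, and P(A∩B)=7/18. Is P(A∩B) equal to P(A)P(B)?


P(A)*P(B) = 2/3*7/12 = 7/18
P(A∩B) = 7/18, which equals P(A)P(B), so independent

Yes, A and B are independent


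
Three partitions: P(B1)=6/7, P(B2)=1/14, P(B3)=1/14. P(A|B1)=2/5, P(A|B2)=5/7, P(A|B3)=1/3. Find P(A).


P(A) = P(A|B1)P(B1) + P(A|B2)P(B2) + P(A|B3)P(B3)
= 2/5*6/7 + 5/7*1/14 + 1/3*1/14
= 12/35 + 5/98 + 1/42 = 307/735

307/735


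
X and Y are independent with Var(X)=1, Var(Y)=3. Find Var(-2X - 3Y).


Independence => Cov(X,Y)=0
Var(-2X - 3Y) = (-2)^2*Var(X) + (-3)^2*Var(Y)
= 4*1 + 9*3 = 31

31


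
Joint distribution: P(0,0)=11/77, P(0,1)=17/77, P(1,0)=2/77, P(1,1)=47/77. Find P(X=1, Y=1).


Read from table: P(X=1, Y=1) = 47/77

47/77


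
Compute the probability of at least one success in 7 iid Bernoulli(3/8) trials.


P(at least one) = 1 - P(none)
P(none) = (1 - 3/8)^7 = (5/8)^7 = 78125/2097152
P(at least one) = 1 - 78125/2097152 = 2019027/2097152

2019027/2097152


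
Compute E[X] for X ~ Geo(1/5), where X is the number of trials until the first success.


For geometric (trials until first success), E[X] = 1/p = 1/(1/5) = 5

5


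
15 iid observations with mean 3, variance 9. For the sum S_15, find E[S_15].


E[S_n] = n*E[X_1] = 15*3 = 45

45


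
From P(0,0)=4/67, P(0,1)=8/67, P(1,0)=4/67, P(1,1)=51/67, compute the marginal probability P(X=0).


P(X=0) = P(0,0)+P(0,1) = 4/67 + 8/67 = 12/67

12/67


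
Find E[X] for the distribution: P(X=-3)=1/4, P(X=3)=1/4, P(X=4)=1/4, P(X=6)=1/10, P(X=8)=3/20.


E[X] = sum(x * P(x))
= -3*1/4 + 3*1/4 + 4*1/4 + 6*1/10 + 8*3/20
= 14/5

14/5


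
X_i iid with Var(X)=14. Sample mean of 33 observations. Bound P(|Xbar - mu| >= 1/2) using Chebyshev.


Var(Xbar) = Var(X)/n = 14/33
Chebyshev: P(|Xbar-mu| >= 1/2) <= Var(Xbar)/(1/2)^2 = (14/33)/(1/4) = 56/33
Bound exceeds 1, so trivial bound: 1

1


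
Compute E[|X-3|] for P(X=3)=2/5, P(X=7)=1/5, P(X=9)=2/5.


E[|X-3|] = sum(g(x)*P(x))
= 0*2/5 + 4*1/5 + 6*2/5
= 16/5

16/5


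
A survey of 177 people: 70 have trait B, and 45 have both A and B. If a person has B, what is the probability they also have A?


P(A|B) = P(A∩B)/P(B) = (45/177)/(70/177) = 45/70 = 9/14

9/14


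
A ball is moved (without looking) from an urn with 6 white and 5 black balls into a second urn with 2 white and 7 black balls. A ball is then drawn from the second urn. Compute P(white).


P(transfer white) = 6/11; P(transfer black) = 5/11
If white transferred: Urn II has 3 white of 10, so P(white|white moved) = 3/10
If black transferred: Urn II has 2 white of 10, so P(white|black moved) = 1/5
By total probability: P(white) = 6/11*3/10 + 5/11*1/5 = 14/55

14/55


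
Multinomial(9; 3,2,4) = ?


9! = 362880
Denominator: 3!=6 * 2!=2 * 4!=24
Coefficient = 362880 / 288 = 1260

1260


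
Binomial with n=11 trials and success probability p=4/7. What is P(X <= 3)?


P(X<=3) = P(X=0) + P(X=1) + P(X=2) + P(X=3)
= 177147/1977326743 + 2598156/1977326743 + 17321040/1977326743 + 69284160/1977326743
= 89380503/1977326743

89380503/1977326743


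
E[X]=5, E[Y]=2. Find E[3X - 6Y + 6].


E[3X - 6Y + 6] = 3*E[X] - 6*E[Y] + 6
= (3)*(5) + (-6)*(2) + (6)
= 15 - 12 + 6 = 9

9


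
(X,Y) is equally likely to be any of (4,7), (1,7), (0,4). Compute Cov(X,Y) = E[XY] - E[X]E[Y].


E[X]=5/3, E[Y]=6, E[XY]=35/3
Cov(X,Y) = E[XY] - E[X]E[Y] = 35/3 - 5/3*6 = 5/3

5/3


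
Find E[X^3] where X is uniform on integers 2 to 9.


E[X^3] = (1/8) * sum(x^3 for x=2..9)
= 2024/8 = 253

253


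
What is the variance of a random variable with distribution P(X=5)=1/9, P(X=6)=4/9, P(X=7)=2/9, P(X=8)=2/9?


E[X] = 59/9, E[X^2] = 395/9
Var(X) = E[X^2] - (E[X])^2 = 395/9 - (59/9)^2 = 74/81

74/81


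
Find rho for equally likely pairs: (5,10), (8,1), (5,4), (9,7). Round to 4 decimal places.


Cov(X,Y) = -1.8750, Var(X) = 3.1875, Var(Y) = 11.2500
rho = Cov/(sqrt(VarX)*sqrt(VarY)) = -0.3131

-0.3131


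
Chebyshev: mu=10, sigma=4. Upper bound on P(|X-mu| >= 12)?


k = 12/4 = 3
Chebyshev: P(|X-mu| >= k*sigma) <= 1/k^2 = 1/3^2 = 1/9

1/9


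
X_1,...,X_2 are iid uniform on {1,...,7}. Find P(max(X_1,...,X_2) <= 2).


P(max <= 2) = P(all X_i <= 2) = (P(X_1 <= 2))^2
= (2/7)^2 = 4/49

4/49


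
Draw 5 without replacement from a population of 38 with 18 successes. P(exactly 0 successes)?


P(X=0) = C(18,0)*C(20,5) / C(38,5)
= 1*15504 / 501942
= 15504/501942 = 8/259

8/259


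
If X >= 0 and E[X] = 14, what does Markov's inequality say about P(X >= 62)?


Markov: P(X >= a) <= E[X]/a
P(X >= 62) <= 14/62 = 7/31

7/31


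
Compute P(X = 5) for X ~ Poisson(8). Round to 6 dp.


P(X=5) = e^(-8) * 8^5 / 5!
≈ 0.0003354626279 * 32768 / 120
≈ 0.091604

0.091604


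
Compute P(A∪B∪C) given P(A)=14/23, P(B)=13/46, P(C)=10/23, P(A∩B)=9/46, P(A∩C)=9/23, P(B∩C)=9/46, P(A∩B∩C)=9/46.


P(A∪B∪C) = P(A)+P(B)+P(C) - P(AB)-P(AC)-P(BC) + P(ABC)
= 14/23+13/46+10/23 - 9/46-9/23-9/46 + 9/46
= 17/23

17/23


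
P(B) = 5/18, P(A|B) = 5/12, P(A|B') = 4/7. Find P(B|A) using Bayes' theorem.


P(A) = P(A|B)P(B) + P(A|B')P(B') = 5/12*5/18 + 4/7*13/18 = 799/1512
P(B|A) = P(A|B)P(B)/P(A) = (25/216)/(799/1512) = 175/799

175/799


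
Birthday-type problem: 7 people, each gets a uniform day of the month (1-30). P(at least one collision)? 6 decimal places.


P(all different) = prod((30-i)/30 for i=0..6) = 0.469156
P(at least one match) = 1 - 0.469156 = 0.530844

0.530844


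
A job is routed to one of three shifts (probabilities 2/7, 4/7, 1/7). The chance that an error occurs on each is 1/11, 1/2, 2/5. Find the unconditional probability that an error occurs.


P(A) = P(A|B1)P(B1) + P(A|B2)P(B2) + P(A|B3)P(B3)
= 1/11*2/7 + 1/2*4/7 + 2/5*1/7
= 2/77 + 2/7 + 2/35 = 142/385

142/385


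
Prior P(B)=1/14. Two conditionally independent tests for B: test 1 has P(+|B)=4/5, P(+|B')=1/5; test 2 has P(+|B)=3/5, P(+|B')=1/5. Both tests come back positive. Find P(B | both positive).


After test 1: P(+) = 4/5*1/14 + 1/5*13/14 = 17/70
P(B|+) = (2/35)/(17/70) = 4/17
After test 2 (use post1 as new prior): P(+) = 3/5*4/17 + 1/5*13/17 = 5/17
P(B|+,+) = (12/85)/(5/17) = 12/25

12/25


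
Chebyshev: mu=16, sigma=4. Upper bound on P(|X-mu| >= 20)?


k = 20/4 = 5
Chebyshev: P(|X-mu| >= k*sigma) <= 1/k^2 = 1/5^2 = 1/25

1/25


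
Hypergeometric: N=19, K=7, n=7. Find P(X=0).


P(X=0) = C(7,0)*C(12,7) / C(19,7)
= 1*792 / 50388
= 792/50388 = 66/4199

66/4199


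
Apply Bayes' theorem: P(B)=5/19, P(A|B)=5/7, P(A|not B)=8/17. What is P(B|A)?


P(A) = P(A|B)P(B) + P(A|B')P(B') = 5/7*5/19 + 8/17*14/19 = 1209/2261
P(B|A) = P(A|B)P(B)/P(A) = (25/133)/(1209/2261) = 425/1209

425/1209


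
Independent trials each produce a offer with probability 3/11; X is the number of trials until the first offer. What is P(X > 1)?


P(X > 1) = P(first 1 trials all fail) = (1-p)^1 = (8/11)^1 = 8/11

8/11


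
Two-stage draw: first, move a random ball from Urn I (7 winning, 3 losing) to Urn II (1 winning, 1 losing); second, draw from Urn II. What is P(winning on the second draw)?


P(transfer winning) = 7/10; P(transfer losing) = 3/10
If winning transferred: Urn II has 2 winning of 3, so P(winning|winning moved) = 2/3
If losing transferred: Urn II has 1 winning of 3, so P(winning|losing moved) = 1/3
By total probability: P(winning) = 7/10*2/3 + 3/10*1/3 = 17/30

17/30


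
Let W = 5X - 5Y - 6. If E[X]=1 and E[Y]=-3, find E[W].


E[5X - 5Y - 6] = 5*E[X] - 5*E[Y] - 6
= (5)*(1) + (-5)*(-3) + (-6)
= 5 + 15 - 6 = 14

14


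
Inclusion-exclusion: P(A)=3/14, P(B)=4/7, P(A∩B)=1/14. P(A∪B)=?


P(A∪B) = P(A) + P(B) - P(A∩B)
= 3/14 + 4/7 - 1/14 = 5/7

5/7


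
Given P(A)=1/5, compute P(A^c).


P(A') = 1 - P(A) = 1 - 1/5 = 4/5

4/5


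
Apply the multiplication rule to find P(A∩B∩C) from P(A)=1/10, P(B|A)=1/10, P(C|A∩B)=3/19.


P(A∩B∩C) = P(A) * P(B|A) * P(C|A∩B)
= 1/10 * 1/10 * 3/19
= 1/100 * 3/19 = 3/1900

3/1900


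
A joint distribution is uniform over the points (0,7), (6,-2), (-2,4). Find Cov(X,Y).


E[X]=4/3, E[Y]=3, E[XY]=-20/3
Cov(X,Y) = E[XY] - E[X]E[Y] = -20/3 - 4/3*3 = -32/3

-32/3


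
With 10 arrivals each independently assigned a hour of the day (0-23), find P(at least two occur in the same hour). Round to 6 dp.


P(all different) = prod((24-i)/24 for i=0..9) = 0.112250
P(at least one match) = 1 - 0.112250 = 0.887750

0.887750


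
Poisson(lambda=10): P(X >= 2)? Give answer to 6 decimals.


P(X>=2) = 1 - P(X<=1) = 1 - (e^(-10)*10^0/0! + e^(-10)*10^1/1!)
≈ 1 - (0.0000453999 + 0.0004539993)
= 1 - 0.0004993992 = 0.9995006008
≈ 0.999501

0.999501


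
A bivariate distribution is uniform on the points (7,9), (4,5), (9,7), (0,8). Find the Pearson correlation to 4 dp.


Cov(X,Y) = 0.2500, Var(X) = 11.5000, Var(Y) = 2.1875
rho = Cov/(sqrt(VarX)*sqrt(VarY)) = 0.0498

0.0498


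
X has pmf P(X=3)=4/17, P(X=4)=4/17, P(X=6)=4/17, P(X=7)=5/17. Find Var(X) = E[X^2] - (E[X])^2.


E[X] = 87/17, E[X^2] = 489/17
Var(X) = E[X^2] - (E[X])^2 = 489/17 - (87/17)^2 = 744/289

744/289


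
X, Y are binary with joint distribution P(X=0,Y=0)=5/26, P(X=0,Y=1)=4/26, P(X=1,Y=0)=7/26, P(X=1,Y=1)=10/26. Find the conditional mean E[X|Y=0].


P(Y=0) = 12/26
E[X|Y=0] = (0*5 + 1*7)/12 = 7/12

7/12


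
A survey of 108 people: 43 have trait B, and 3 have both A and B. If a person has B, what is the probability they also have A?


P(A|B) = P(A∩B)/P(B) = (3/108)/(43/108) = 3/43

3/43


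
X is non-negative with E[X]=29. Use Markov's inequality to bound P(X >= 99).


Markov: P(X >= a) <= E[X]/a
P(X >= 99) <= 29/99

29/99


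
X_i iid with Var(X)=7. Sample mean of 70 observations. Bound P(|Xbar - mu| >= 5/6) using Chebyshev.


Var(Xbar) = Var(X)/n = 7/70
Chebyshev: P(|Xbar-mu| >= 5/6) <= Var(Xbar)/(5/6)^2 = (1/10)/(25/36) = 18/125

18/125


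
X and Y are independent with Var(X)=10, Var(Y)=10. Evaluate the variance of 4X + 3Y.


Independence => Cov(X,Y)=0
Var(4X + 3Y) = 4^2*Var(X) + 3^2*Var(Y)
= 16*10 + 9*10 = 250

250


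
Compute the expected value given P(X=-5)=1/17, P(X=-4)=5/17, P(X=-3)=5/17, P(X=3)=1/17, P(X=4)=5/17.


E[X] = sum(x * P(x))
= -5*1/17 - 4*5/17 - 3*5/17 + 3*1/17 + 4*5/17
= -1

-1


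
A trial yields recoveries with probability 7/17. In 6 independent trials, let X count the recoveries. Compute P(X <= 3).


P(X<=3) = P(X=0) + P(X=1) + P(X=2) + P(X=3)
= 1000000/24137569 + 4200000/24137569 + 7350000/24137569 + 6860000/24137569
= 19410000/24137569

19410000/24137569


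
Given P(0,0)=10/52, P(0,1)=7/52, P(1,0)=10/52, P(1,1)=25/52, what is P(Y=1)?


P(Y=1) = P(0,1)+P(1,1) = 7/52 + 25/52 = 32/52 = 8/13

8/13


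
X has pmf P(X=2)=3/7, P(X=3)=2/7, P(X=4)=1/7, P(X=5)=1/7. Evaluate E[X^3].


E[X^3] = sum(x^3 * P(x))
= 8*3/7 + 27*2/7 + 64*1/7 + 125*1/7
= 267/7

267/7


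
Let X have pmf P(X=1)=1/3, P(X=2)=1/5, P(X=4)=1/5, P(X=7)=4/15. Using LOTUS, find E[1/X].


E[1/X] = sum(g(x)*P(x))
= 1*1/3 + 1/2*1/5 + 1/4*1/5 + 1/7*4/15
= 73/140

73/140


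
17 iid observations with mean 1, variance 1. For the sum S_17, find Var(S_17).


By independence, Var(S_n) = n*Var(X_1) = 17*1 = 17

17


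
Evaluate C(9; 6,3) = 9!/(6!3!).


9! = 362880
Denominator: 6!=720 * 3!=6
Coefficient = 362880 / 4320 = 84

84


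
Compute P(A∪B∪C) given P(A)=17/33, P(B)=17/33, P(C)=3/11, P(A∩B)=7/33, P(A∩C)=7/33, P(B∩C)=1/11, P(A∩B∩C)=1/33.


P(A∪B∪C) = P(A)+P(B)+P(C) - P(AB)-P(AC)-P(BC) + P(ABC)
= 17/33+17/33+3/11 - 7/33-7/33-1/11 + 1/33
= 9/11

9/11


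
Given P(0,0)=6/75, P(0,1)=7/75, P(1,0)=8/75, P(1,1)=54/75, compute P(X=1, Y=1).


Read from table: P(X=1, Y=1) = 54/75 = 18/25

18/25


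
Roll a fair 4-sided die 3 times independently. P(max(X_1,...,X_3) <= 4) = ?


P(max <= 4) = P(all X_i <= 4) = (P(X_1 <= 4))^3
= (4/4)^3 = 1^3 = 1

1


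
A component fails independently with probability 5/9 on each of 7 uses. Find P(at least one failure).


P(at least one) = 1 - P(none)
P(none) = (1 - 5/9)^7 = (4/9)^7 = 16384/4782969
P(at least one) = 1 - 16384/4782969 = 4766585/4782969

4766585/4782969


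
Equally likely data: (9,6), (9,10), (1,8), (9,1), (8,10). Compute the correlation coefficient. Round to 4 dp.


Cov(X,Y) = -2.2000, Var(X) = 9.7600, Var(Y) = 11.2000
rho = Cov/(sqrt(VarX)*sqrt(VarY)) = -0.2104

-0.2104


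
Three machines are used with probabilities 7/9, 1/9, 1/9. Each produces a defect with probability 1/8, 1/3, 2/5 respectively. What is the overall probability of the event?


P(A) = P(A|B1)P(B1) + P(A|B2)P(B2) + P(A|B3)P(B3)
= 1/8*7/9 + 1/3*1/9 + 2/5*1/9
= 7/72 + 1/27 + 2/45 = 193/1080

193/1080


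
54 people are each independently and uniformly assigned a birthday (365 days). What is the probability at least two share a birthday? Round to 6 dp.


P(all different) = prod((365-i)/365 for i=0..53) = 0.016123
P(at least one match) = 1 - 0.016123 = 0.983877

0.983877


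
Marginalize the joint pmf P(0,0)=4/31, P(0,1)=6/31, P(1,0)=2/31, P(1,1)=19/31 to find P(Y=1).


P(Y=1) = P(0,1)+P(1,1) = 6/31 + 19/31 = 25/31

25/31


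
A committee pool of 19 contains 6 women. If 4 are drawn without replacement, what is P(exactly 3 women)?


P(X=3) = C(6,3)*C(13,1) / C(19,4)
= 20*13 / 3876
= 260/3876 = 65/969

65/969


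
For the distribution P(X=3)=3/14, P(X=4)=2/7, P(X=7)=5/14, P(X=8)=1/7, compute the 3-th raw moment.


E[X^3] = sum(x^3 * P(x))
= 27*3/14 + 64*2/7 + 343*5/14 + 512*1/7
= 1538/7

1538/7


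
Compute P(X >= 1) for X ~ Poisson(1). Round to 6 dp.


P(X>=1) = 1 - P(X<=0) = 1 - (e^(-1)*1^0/0!)
≈ 1 - 0.3678794412 = 0.6321205588
≈ 0.632121

0.632121


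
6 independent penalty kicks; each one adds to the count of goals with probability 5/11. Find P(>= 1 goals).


P(at least one) = 1 - P(none)
P(none) = (1 - 5/11)^6 = (6/11)^6 = 46656/1771561
P(at least one) = 1 - 46656/1771561 = 1724905/1771561

1724905/1771561


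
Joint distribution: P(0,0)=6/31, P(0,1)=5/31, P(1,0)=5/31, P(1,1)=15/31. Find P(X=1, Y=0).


Read from table: P(X=1, Y=0) = 5/31

5/31


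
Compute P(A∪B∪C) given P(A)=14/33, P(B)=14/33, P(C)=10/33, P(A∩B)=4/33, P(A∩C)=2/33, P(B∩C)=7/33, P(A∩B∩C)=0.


P(A∪B∪C) = P(A)+P(B)+P(C) - P(AB)-P(AC)-P(BC) + P(ABC)
= 14/33+14/33+10/33 - 4/33-2/33-7/33 + 0
= 25/33

25/33


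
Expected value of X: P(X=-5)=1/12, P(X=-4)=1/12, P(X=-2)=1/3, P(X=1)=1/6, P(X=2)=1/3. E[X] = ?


E[X] = sum(x * P(x))
= -5*1/12 - 4*1/12 - 2*1/3 + 1*1/6 + 2*1/3
= -7/12

-7/12


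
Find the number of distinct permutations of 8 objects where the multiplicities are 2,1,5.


8! = 40320
Denominator: 2!=2 * 1!=1 * 5!=120
Coefficient = 40320 / 240 = 168

168


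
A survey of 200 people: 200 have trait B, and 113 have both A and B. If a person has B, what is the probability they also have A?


P(A|B) = P(A∩B)/P(B) = (113/200)/(200/200) = 113/200

113/200


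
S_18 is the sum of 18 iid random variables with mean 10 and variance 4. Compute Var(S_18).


By independence, Var(S_n) = n*Var(X_1) = 18*4 = 72

72


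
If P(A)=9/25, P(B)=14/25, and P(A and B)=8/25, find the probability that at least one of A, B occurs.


P(A∪B) = P(A) + P(B) - P(A∩B)
= 9/25 + 14/25 - 8/25 = 3/5

3/5


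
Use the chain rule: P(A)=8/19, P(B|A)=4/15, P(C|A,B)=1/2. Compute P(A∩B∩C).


P(A∩B∩C) = P(A) * P(B|A) * P(C|A∩B)
= 8/19 * 4/15 * 1/2
= 32/285 * 1/2 = 16/285

16/285


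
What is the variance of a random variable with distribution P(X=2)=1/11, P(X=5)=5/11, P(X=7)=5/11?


E[X] = 62/11, E[X^2] = 34
Var(X) = E[X^2] - (E[X])^2 = 34 - (62/11)^2 = 270/121

270/121


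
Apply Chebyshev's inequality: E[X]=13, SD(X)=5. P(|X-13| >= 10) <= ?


k = 10/5 = 2
Chebyshev: P(|X-mu| >= k*sigma) <= 1/k^2 = 1/2^2 = 1/4

1/4


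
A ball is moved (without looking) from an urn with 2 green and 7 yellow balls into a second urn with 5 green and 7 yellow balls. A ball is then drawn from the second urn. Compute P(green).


P(transfer green) = 2/9; P(transfer yellow) = 7/9
If green transferred: Urn II has 6 green of 13, so P(green|green moved) = 6/13
If yellow transferred: Urn II has 5 green of 13, so P(green|yellow moved) = 5/13
By total probability: P(green) = 2/9*6/13 + 7/9*5/13 = 47/117

47/117


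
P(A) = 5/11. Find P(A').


P(A') = 1 - P(A) = 1 - 5/11 = 6/11

6/11


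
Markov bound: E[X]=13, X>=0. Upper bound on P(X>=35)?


Markov: P(X >= a) <= E[X]/a
P(X >= 35) <= 13/35

13/35


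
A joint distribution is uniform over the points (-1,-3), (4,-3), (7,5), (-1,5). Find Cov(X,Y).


E[X]=9/4, E[Y]=1, E[XY]=21/4
Cov(X,Y) = E[XY] - E[X]E[Y] = 21/4 - 9/4*1 = 3

3


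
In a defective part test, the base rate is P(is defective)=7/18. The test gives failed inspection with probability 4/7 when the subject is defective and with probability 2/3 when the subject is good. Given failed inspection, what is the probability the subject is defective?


P(A) = P(A|B)P(B) + P(A|B')P(B') = 4/7*7/18 + 2/3*11/18 = 17/27
P(B|A) = P(A|B)P(B)/P(A) = (2/9)/(17/27) = 6/17

6/17


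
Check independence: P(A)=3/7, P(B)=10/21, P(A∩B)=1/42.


P(A)*P(B) = 3/7*10/21 = 10/49
P(A∩B) = 1/42 != 10/49, so not independent

No, A and B are not independent


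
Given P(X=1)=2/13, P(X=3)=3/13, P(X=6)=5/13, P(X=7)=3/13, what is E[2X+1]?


E[2X+1] = sum(g(x)*P(x))
= 3*2/13 + 7*3/13 + 13*5/13 + 15*3/13
= 137/13

137/13


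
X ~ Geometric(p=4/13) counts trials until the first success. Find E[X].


For geometric (trials until first success), E[X] = 1/p = 1/(4/13) = 13/4

13/4


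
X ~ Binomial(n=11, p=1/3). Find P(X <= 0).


P(X<=0) = P(X=0)
= 2048/177147
= 2048/177147

2048/177147


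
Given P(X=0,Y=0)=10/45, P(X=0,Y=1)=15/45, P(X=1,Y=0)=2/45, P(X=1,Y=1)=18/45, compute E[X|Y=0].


P(Y=0) = 12/45
E[X|Y=0] = (0*10 + 1*2)/12 = 2/12 = 1/6

1/6


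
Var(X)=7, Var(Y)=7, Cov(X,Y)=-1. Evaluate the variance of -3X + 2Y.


Var(-3X + 2Y) = (-3)^2*Var(X) + 2^2*Var(Y) + 2*(-3)*2*Cov(X,Y)
= 9*7 + 4*7 - 12*(-1)
= 63 + 28 + 12 = 103

103


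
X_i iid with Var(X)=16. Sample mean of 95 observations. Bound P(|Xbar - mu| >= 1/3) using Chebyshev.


Var(Xbar) = Var(X)/n = 16/95
Chebyshev: P(|Xbar-mu| >= 1/3) <= Var(Xbar)/(1/3)^2 = (16/95)/(1/9) = 144/95
Bound exceeds 1, so trivial bound: 1

1


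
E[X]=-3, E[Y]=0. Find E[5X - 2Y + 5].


E[5X - 2Y + 5] = 5*E[X] - 2*E[Y] + 5
= (5)*(-3) + (-2)*(0) + (5)
= -15 + 0 + 5 = -10

-10


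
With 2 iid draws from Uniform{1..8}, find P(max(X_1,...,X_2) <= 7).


P(max <= 7) = P(all X_i <= 7) = (P(X_1 <= 7))^2
= (7/8)^2 = 49/64

49/64


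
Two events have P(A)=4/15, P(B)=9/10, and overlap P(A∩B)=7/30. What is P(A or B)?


P(A∪B) = P(A) + P(B) - P(A∩B)
= 4/15 + 9/10 - 7/30 = 14/15

14/15


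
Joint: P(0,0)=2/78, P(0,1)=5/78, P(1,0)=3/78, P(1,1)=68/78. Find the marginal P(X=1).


P(X=1) = P(1,0)+P(1,1) = 3/78 + 68/78 = 71/78

71/78


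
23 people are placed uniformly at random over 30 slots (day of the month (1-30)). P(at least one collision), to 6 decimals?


P(all different) = prod((30-i)/30 for i=0..22) = 0.000006
P(at least one match) = 1 - 0.000006 = 0.999994

0.999994


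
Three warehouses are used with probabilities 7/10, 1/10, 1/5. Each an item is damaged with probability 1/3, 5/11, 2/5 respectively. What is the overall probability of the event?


P(A) = P(A|B1)P(B1) + P(A|B2)P(B2) + P(A|B3)P(B3)
= 1/3*7/10 + 5/11*1/10 + 2/5*1/5
= 7/30 + 1/22 + 2/25 = 296/825

296/825


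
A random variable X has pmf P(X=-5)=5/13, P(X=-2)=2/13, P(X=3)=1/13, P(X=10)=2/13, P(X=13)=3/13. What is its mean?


E[X] = sum(x * P(x))
= -5*5/13 - 2*2/13 + 3*1/13 + 10*2/13 + 13*3/13
= 33/13

33/13


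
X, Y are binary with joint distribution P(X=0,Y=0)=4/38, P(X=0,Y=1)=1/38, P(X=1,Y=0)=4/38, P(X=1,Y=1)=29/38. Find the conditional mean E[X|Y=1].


P(Y=1) = 30/38
E[X|Y=1] = (0*1 + 1*29)/30 = 29/30

29/30


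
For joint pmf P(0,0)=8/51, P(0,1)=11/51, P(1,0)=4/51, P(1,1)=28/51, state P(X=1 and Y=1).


Read from table: P(X=1, Y=1) = 28/51

28/51


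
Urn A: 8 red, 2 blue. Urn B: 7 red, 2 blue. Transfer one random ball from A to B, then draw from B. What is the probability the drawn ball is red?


P(transfer red) = 8/10 = 4/5; P(transfer blue) = 1/5
If red transferred: Urn II has 8 red of 10, so P(red|red moved) = 4/5
If blue transferred: Urn II has 7 red of 10, so P(red|blue moved) = 7/10
By total probability: P(red) = 4/5*4/5 + 1/5*7/10 = 39/50

39/50


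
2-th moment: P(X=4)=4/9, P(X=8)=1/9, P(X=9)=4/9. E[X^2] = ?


E[X^2] = sum(x^2 * P(x))
= 16*4/9 + 64*1/9 + 81*4/9
= 452/9

452/9


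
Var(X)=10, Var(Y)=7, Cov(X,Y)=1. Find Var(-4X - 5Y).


Var(-4X - 5Y) = (-4)^2*Var(X) + (-5)^2*Var(Y) + 2*(-4)*(-5)*Cov(X,Y)
= 16*10 + 25*7 + 40*1
= 160 + 175 + 40 = 375

375


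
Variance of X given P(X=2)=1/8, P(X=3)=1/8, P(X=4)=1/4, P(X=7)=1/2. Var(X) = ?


E[X] = 41/8, E[X^2] = 241/8
Var(X) = E[X^2] - (E[X])^2 = 241/8 - (41/8)^2 = 247/64

247/64


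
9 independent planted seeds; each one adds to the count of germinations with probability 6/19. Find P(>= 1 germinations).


P(at least one) = 1 - P(none)
P(none) = (1 - 6/19)^9 = (13/19)^9 = 10604499373/322687697779
P(at least one) = 1 - 10604499373/322687697779 = 312083198406/322687697779

312083198406/322687697779


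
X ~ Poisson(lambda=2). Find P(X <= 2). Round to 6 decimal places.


P(X<=2) = e^(-2)*2^0/0! + e^(-2)*2^1/1! + e^(-2)*2^2/2!
≈ 0.1353352832 + 0.2706705665 + 0.2706705665
= 0.6766764162
≈ 0.676676

0.676676


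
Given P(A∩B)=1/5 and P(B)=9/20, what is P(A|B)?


P(A|B) = P(A∩B)/P(B) = (4/20)/(9/20) = 4/9

4/9


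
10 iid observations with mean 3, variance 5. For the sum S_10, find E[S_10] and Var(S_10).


E[S_n] = n*mu = 10*3 = 30
Var(S_n) = n*sigma^2 = 10*5 = 50

E[S_10]=30, Var(S_10)=50


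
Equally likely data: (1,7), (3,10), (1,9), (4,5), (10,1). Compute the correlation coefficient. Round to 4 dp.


Cov(X,Y) = -9.1200, Var(X) = 10.9600, Var(Y) = 10.2400
rho = Cov/(sqrt(VarX)*sqrt(VarY)) = -0.8609

-0.8609


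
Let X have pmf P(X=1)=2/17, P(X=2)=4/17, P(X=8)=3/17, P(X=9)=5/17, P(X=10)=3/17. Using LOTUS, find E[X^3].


E[X^3] = sum(g(x)*P(x))
= 1*2/17 + 8*4/17 + 512*3/17 + 729*5/17 + 1000*3/17
= 8215/17

8215/17


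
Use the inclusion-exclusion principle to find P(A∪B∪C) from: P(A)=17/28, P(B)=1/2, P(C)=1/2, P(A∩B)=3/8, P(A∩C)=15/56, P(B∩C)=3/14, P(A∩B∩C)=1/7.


P(A∪B∪C) = P(A)+P(B)+P(C) - P(AB)-P(AC)-P(BC) + P(ABC)
= 17/28+1/2+1/2 - 3/8-15/56-3/14 + 1/7
= 25/28

25/28


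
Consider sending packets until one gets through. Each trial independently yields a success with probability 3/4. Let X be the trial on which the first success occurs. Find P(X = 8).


P(X=8) = (1-p)^7 * p = (1/4)^7 * 3/4
= 1/16384 * 3/4 = 3/65536

3/65536


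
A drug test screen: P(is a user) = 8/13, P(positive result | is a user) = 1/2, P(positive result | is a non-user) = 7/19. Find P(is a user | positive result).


P(A) = P(A|B)P(B) + P(A|B')P(B') = 1/2*8/13 + 7/19*5/13 = 111/247
P(B|A) = P(A|B)P(B)/P(A) = (4/13)/(111/247) = 76/111

76/111


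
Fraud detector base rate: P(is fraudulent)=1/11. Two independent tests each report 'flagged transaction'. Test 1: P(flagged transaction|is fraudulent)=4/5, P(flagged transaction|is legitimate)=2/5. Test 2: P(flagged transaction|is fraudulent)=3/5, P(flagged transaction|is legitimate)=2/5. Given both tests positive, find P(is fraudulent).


After test 1: P(+) = 4/5*1/11 + 2/5*10/11 = 24/55
P(B|+) = (4/55)/(24/55) = 1/6
After test 2 (use post1 as new prior): P(+) = 3/5*1/6 + 2/5*5/6 = 13/30
P(B|+,+) = (1/10)/(13/30) = 3/13

3/13


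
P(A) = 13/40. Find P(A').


P(A') = 1 - P(A) = 1 - 13/40 = 27/40

27/40


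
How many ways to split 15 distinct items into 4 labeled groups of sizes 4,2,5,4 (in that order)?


15! = 1307674368000
Denominator: 4!=24 * 2!=2 * 5!=120 * 4!=24
Coefficient = 1307674368000 / 138240 = 9459450

9459450


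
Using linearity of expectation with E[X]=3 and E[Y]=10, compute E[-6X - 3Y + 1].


E[-6X - 3Y + 1] = -6*E[X] - 3*E[Y] + 1
= (-6)*(3) + (-3)*(10) + (1)
= -18 - 30 + 1 = -47

-47


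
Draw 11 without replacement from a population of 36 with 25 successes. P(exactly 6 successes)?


P(X=6) = C(25,6)*C(11,5) / C(36,11)
= 177100*462 / 600805296
= 81820200/600805296 = 487025/3576222

487025/3576222


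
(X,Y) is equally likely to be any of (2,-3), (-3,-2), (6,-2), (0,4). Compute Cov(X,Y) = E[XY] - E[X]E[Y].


E[X]=5/4, E[Y]=-3/4, E[XY]=-3
Cov(X,Y) = E[XY] - E[X]E[Y] = -3 - 5/4*-3/4 = -33/16

-33/16


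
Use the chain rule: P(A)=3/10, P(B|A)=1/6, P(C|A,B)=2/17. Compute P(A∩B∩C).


P(A∩B∩C) = P(A) * P(B|A) * P(C|A∩B)
= 3/10 * 1/6 * 2/17
= 1/20 * 2/17 = 1/170

1/170


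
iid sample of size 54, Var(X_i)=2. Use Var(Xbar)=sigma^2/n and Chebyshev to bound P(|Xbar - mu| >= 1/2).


Var(Xbar) = Var(X)/n = 2/54
Chebyshev: P(|Xbar-mu| >= 1/2) <= Var(Xbar)/(1/2)^2 = (1/27)/(1/4) = 4/27

4/27


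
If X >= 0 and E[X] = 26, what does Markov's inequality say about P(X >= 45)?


Markov: P(X >= a) <= E[X]/a
P(X >= 45) <= 26/45

26/45


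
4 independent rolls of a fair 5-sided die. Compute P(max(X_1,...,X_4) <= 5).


P(max <= 5) = P(all X_i <= 5) = (P(X_1 <= 5))^4
= (5/5)^4 = 1^4 = 1

1


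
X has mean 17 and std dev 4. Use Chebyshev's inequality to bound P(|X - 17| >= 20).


k = 20/4 = 5
Chebyshev: P(|X-mu| >= k*sigma) <= 1/k^2 = 1/5^2 = 1/25

1/25


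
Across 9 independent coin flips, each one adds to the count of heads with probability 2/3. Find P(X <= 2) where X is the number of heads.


P(X<=2) = P(X=0) + P(X=1) + P(X=2)
= 1/19683 + 2/2187 + 16/2187
= 163/19683

163/19683


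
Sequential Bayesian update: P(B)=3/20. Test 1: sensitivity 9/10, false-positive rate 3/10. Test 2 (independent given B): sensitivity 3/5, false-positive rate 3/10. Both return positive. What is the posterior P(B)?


After test 1: P(+) = 9/10*3/20 + 3/10*17/20 = 39/100
P(B|+) = (27/200)/(39/100) = 9/26
After test 2 (use post1 as new prior): P(+) = 3/5*9/26 + 3/10*17/26 = 21/52
P(B|+,+) = (27/130)/(21/52) = 18/35

18/35


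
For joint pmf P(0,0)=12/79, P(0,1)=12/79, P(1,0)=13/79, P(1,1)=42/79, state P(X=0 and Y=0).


Read from table: P(X=0, Y=0) = 12/79

12/79


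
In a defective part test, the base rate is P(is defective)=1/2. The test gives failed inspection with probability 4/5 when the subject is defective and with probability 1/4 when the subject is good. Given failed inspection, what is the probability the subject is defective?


P(A) = P(A|B)P(B) + P(A|B')P(B') = 4/5*1/2 + 1/4*1/2 = 21/40
P(B|A) = P(A|B)P(B)/P(A) = (2/5)/(21/40) = 16/21

16/21


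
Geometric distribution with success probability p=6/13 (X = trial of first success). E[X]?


For geometric (trials until first success), E[X] = 1/p = 1/(6/13) = 13/6

13/6


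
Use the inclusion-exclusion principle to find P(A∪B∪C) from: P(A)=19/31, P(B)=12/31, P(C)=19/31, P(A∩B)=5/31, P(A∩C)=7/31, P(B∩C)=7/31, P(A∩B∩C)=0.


P(A∪B∪C) = P(A)+P(B)+P(C) - P(AB)-P(AC)-P(BC) + P(ABC)
= 19/31+12/31+19/31 - 5/31-7/31-7/31 + 0
= 1

1


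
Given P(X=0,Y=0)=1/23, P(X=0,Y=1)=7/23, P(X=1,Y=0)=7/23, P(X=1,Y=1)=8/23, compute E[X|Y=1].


P(Y=1) = 15/23
E[X|Y=1] = (0*7 + 1*8)/15 = 8/15

8/15


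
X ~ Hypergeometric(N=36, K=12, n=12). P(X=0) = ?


P(X=0) = C(12,0)*C(24,12) / C(36,12)
= 1*2704156 / 1251677700
= 2704156/1251677700 = 437/202275

437/202275


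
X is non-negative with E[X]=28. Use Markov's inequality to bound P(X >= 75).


Markov: P(X >= a) <= E[X]/a
P(X >= 75) <= 28/75

28/75


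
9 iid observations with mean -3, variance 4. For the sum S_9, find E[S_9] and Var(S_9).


E[S_n] = n*mu = 9*-3 = -27
Var(S_n) = n*sigma^2 = 9*4 = 36

E[S_9]=-27, Var(S_9)=36


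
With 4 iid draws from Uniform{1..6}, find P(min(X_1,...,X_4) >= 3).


P(min >= 3) = P(all X_i >= 3) = (P(X_1 >= 3))^4
= (4/6)^4 = (2/3)^4 = 16/81

16/81


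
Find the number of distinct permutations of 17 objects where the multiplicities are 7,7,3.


17! = 355687428096000
Denominator: 7!=5040 * 7!=5040 * 3!=6
Coefficient = 355687428096000 / 152409600 = 2333760

2333760


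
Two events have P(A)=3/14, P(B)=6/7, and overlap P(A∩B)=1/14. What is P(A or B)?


P(A∪B) = P(A) + P(B) - P(A∩B)
= 3/14 + 6/7 - 1/14 = 1

1


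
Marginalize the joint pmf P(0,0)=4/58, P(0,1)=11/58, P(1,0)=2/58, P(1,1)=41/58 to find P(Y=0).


P(Y=0) = P(0,0)+P(1,0) = 4/58 + 2/58 = 6/58 = 3/29

3/29


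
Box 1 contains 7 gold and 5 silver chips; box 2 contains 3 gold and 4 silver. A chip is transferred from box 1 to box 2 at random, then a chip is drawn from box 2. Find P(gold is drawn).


P(transfer gold) = 7/12; P(transfer silver) = 5/12
If gold transferred: Urn II has 4 gold of 8, so P(gold|gold moved) = 1/2
If silver transferred: Urn II has 3 gold of 8, so P(gold|silver moved) = 3/8
By total probability: P(gold) = 7/12*1/2 + 5/12*3/8 = 43/96

43/96


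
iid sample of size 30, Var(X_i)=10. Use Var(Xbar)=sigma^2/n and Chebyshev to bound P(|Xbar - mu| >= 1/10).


Var(Xbar) = Var(X)/n = 10/30
Chebyshev: P(|Xbar-mu| >= 1/10) <= Var(Xbar)/(1/10)^2 = (1/3)/(1/100) = 100/3
Bound exceeds 1, so trivial bound: 1

1


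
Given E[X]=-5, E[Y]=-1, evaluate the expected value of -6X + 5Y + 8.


E[-6X + 5Y + 8] = -6*E[X] + 5*E[Y] + 8
= (-6)*(-5) + (5)*(-1) + (8)
= 30 - 5 + 8 = 33

33


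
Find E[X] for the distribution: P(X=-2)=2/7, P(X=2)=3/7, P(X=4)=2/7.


E[X] = sum(x * P(x))
= -2*2/7 + 2*3/7 + 4*2/7
= 10/7

10/7


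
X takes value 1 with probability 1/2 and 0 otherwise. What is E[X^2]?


For Bernoulli: X in {0,1}
E[X^2] = 0^2*(1-1/2) + 1^2*1/2 = 1/2

1/2


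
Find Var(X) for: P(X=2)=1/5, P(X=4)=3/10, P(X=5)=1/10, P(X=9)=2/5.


E[X] = 57/10, E[X^2] = 81/2
Var(X) = E[X^2] - (E[X])^2 = 81/2 - (57/10)^2 = 801/100

801/100


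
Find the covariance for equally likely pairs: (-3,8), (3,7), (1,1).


E[X]=1/3, E[Y]=16/3, E[XY]=-2/3
Cov(X,Y) = E[XY] - E[X]E[Y] = -2/3 - 1/3*16/3 = -22/9

-22/9


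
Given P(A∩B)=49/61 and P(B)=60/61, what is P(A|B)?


P(A|B) = P(A∩B)/P(B) = (49/61)/(60/61) = 49/60

49/60


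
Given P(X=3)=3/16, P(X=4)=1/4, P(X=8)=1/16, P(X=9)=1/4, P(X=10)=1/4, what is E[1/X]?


E[1/X] = sum(g(x)*P(x))
= 1/3*3/16 + 1/4*1/4 + 1/8*1/16 + 1/9*1/4 + 1/10*1/4
= 1069/5760

1069/5760


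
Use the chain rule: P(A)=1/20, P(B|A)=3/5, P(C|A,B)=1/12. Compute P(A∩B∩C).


P(A∩B∩C) = P(A) * P(B|A) * P(C|A∩B)
= 1/20 * 3/5 * 1/12
= 3/100 * 1/12 = 1/400

1/400


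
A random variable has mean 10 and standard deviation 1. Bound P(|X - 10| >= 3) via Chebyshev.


k = 3/1 = 3
Chebyshev: P(|X-mu| >= k*sigma) <= 1/k^2 = 1/3^2 = 1/9

1/9


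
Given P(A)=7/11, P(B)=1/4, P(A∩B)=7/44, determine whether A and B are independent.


P(A)*P(B) = 7/11*1/4 = 7/44
P(A∩B) = 7/44, which equals P(A)P(B), so independent

Yes, A and B are independent


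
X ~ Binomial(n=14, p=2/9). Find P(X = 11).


P(X=11) = C(14,11) * p^11 * (1-p)^3
= 364 * 2048/31381059609 * 343/729
= 255696896/22876792454961

255696896/22876792454961


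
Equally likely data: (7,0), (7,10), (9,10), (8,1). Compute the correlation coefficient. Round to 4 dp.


Cov(X,Y) = 1.3125, Var(X) = 0.6875, Var(Y) = 22.6875
rho = Cov/(sqrt(VarX)*sqrt(VarY)) = 0.3323

0.3323


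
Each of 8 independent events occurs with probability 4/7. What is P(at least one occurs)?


P(at least one) = 1 - P(none)
P(none) = (1 - 4/7)^8 = (3/7)^8 = 6561/5764801
P(at least one) = 1 - 6561/5764801 = 5758240/5764801

5758240/5764801


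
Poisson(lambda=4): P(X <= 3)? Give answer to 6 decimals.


P(X<=3) = e^(-4)*4^0/0! + e^(-4)*4^1/1! + e^(-4)*4^2/2! + e^(-4)*4^3/3!
≈ 0.0183156389 + 0.0732625556 + 0.1465251111 + 0.1953668148
= 0.4334701204
≈ 0.433470

0.433470


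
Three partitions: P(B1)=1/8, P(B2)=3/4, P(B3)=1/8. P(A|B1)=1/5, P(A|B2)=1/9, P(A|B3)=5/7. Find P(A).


P(A) = P(A|B1)P(B1) + P(A|B2)P(B2) + P(A|B3)P(B3)
= 1/5*1/8 + 1/9*3/4 + 5/7*1/8
= 1/40 + 1/12 + 5/56 = 83/420

83/420


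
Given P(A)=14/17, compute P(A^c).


P(A') = 1 - P(A) = 1 - 14/17 = 3/17

3/17


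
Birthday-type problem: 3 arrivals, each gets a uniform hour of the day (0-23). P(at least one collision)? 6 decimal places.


P(all different) = prod((24-i)/24 for i=0..2) = 0.878472
P(at least one match) = 1 - 0.878472 = 0.121528

0.121528
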